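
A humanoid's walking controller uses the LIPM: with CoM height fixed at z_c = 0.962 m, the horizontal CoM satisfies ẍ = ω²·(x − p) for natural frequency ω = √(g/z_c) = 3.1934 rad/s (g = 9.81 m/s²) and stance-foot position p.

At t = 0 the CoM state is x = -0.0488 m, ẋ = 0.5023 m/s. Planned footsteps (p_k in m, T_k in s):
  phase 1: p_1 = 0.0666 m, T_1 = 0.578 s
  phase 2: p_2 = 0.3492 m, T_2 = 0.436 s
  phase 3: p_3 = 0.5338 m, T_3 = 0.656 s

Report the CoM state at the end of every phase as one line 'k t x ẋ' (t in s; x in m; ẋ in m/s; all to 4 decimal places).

1 0.5780 0.1777 0.4924
2 1.0140 0.2740 0.0181
3 1.6700 -0.5150 -3.2449

phase 1: p=0.0666, T=0.578, ωT=1.845785, cosh=3.245486, sinh=3.087585; start (x,ẋ)=(-0.048800, 0.502300) → end (x,ẋ)=(0.177727, 0.492376)
phase 2: p=0.3492, T=0.436, ωT=1.392322, cosh=2.136341, sinh=1.887844; start (x,ẋ)=(0.177727, 0.492376) → end (x,ẋ)=(0.273953, 0.018133)
phase 3: p=0.5338, T=0.656, ωT=2.094870, cosh=4.123737, sinh=4.000651; start (x,ẋ)=(0.273953, 0.018133) → end (x,ẋ)=(-0.515023, -3.244944)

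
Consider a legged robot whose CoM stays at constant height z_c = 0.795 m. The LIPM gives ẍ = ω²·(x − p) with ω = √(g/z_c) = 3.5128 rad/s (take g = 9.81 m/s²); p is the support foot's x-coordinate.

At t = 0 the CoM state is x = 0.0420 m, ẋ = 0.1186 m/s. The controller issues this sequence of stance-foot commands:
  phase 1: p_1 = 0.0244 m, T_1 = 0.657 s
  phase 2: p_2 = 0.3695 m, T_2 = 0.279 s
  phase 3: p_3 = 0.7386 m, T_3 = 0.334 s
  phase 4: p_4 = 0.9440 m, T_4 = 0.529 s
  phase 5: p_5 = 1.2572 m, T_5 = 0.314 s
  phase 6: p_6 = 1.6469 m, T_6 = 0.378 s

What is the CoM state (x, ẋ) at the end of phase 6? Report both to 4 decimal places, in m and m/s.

phase 1: p=0.0244, T=0.657, ωT=2.307910, cosh=5.076428, sinh=4.976959; start (x,ẋ)=(0.042000, 0.118600) → end (x,ẋ)=(0.281778, 0.909766)
phase 2: p=0.3695, T=0.279, ωT=0.980071, cosh=1.519965, sinh=1.144681; start (x,ẋ)=(0.281778, 0.909766) → end (x,ẋ)=(0.532623, 1.030082)
phase 3: p=0.7386, T=0.334, ωT=1.173275, cosh=1.770957, sinh=1.461605; start (x,ẋ)=(0.532623, 1.030082) → end (x,ẋ)=(0.802419, 0.766675)
phase 4: p=0.9440, T=0.529, ωT=1.858271, cosh=3.284291, sinh=3.128350; start (x,ẋ)=(0.802419, 0.766675) → end (x,ẋ)=(1.161775, 0.962114)
phase 5: p=1.2572, T=0.314, ωT=1.103019, cosh=1.672559, sinh=1.340691; start (x,ẋ)=(1.161775, 0.962114) → end (x,ẋ)=(1.464795, 1.159781)
phase 6: p=1.6469, T=0.378, ωT=1.327838, cosh=2.018964, sinh=1.753915; start (x,ẋ)=(1.464795, 1.159781) → end (x,ẋ)=(1.858307, 1.219582)

x = 1.8583, ẋ = 1.2196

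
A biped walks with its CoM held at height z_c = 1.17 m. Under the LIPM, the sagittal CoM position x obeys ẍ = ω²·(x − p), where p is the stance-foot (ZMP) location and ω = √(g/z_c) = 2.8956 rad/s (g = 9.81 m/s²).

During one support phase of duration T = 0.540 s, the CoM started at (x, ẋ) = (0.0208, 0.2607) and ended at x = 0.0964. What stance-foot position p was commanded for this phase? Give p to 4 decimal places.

ωT = 2.8956·0.540 = 1.563624; cosh(ωT) = 2.492737, sinh(ωT) = 2.283361
x(T) = p + (x₀−p)·cosh(ωT) + (ẋ₀/ω)·sinh(ωT) ⇒ p·(1 − cosh) = x(T) − x₀·cosh − (ẋ₀/ω)·sinh
numerator   = 0.0964 − (0.0208)·2.492737 − (0.2607/2.8956)·2.283361 = -0.161027
denominator = 1 − 2.492737 = -1.492737
p = -0.161027 / -1.492737 = 0.1079

p = 0.1079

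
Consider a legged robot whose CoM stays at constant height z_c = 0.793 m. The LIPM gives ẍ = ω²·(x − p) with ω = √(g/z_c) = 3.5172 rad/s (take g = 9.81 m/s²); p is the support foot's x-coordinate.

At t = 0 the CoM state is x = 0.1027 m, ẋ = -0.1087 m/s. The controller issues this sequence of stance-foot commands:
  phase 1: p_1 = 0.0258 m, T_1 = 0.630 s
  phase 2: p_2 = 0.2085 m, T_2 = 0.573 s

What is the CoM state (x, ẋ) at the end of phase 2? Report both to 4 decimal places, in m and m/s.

phase 1: p=0.0258, T=0.630, ωT=2.215836, cosh=4.639067, sinh=4.530004; start (x,ẋ)=(0.102700, -0.108700) → end (x,ẋ)=(0.242543, 0.720976)
phase 2: p=0.2085, T=0.573, ωT=2.015356, cosh=3.818334, sinh=3.685061; start (x,ẋ)=(0.242543, 0.720976) → end (x,ẋ)=(1.093873, 3.194165)

x = 1.0939, ẋ = 3.1942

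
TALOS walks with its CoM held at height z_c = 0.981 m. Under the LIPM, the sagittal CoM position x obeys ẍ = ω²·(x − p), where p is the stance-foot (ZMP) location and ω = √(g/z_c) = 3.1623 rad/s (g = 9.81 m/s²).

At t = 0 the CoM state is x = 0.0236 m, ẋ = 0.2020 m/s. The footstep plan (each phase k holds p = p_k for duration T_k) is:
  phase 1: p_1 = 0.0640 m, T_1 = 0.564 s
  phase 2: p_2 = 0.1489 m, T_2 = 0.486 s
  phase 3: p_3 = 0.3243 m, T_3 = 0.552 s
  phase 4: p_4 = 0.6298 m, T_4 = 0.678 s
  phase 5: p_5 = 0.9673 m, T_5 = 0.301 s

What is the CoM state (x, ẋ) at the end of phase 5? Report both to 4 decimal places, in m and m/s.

x = 2.1137, ẋ = 4.0859

phase 1: p=0.0640, T=0.564, ωT=1.783537, cosh=3.059456, sinh=2.891413; start (x,ẋ)=(0.023600, 0.202000) → end (x,ẋ)=(0.125094, 0.248612)
phase 2: p=0.1489, T=0.486, ωT=1.536878, cosh=2.432550, sinh=2.217499; start (x,ẋ)=(0.125094, 0.248612) → end (x,ẋ)=(0.265326, 0.437827)
phase 3: p=0.3243, T=0.552, ωT=1.745590, cosh=2.951910, sinh=2.777368; start (x,ẋ)=(0.265326, 0.437827) → end (x,ẋ)=(0.534746, 0.774463)
phase 4: p=0.6298, T=0.678, ωT=2.144039, cosh=4.325510, sinh=4.208330; start (x,ẋ)=(0.534746, 0.774463) → end (x,ẋ)=(1.249283, 2.084966)
phase 5: p=0.9673, T=0.301, ωT=0.951852, cosh=1.488264, sinh=1.102239; start (x,ẋ)=(1.249283, 2.084966) → end (x,ẋ)=(2.113692, 4.085862)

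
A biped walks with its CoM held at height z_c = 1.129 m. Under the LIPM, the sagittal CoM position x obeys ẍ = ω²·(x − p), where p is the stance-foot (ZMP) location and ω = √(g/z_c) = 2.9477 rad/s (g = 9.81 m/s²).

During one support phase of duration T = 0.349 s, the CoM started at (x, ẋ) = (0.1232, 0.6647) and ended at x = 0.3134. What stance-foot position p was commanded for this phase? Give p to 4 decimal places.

p = 0.2702

ωT = 2.9477·0.349 = 1.028747; cosh(ωT) = 1.577507, sinh(ωT) = 1.220052
x(T) = p + (x₀−p)·cosh(ωT) + (ẋ₀/ω)·sinh(ωT) ⇒ p·(1 − cosh) = x(T) − x₀·cosh − (ẋ₀/ω)·sinh
numerator   = 0.3134 − (0.1232)·1.577507 − (0.6647/2.9477)·1.220052 = -0.156068
denominator = 1 − 1.577507 = -0.577507
p = -0.156068 / -0.577507 = 0.2702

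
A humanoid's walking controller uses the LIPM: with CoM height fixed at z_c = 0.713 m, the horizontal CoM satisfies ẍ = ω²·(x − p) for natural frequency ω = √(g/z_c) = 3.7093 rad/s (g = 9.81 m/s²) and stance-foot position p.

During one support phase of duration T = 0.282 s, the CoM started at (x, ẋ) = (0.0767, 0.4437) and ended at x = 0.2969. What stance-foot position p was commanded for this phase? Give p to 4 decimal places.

p = -0.0418

ωT = 3.7093·0.282 = 1.046023; cosh(ωT) = 1.598820, sinh(ωT) = 1.247488
x(T) = p + (x₀−p)·cosh(ωT) + (ẋ₀/ω)·sinh(ωT) ⇒ p·(1 − cosh) = x(T) − x₀·cosh − (ẋ₀/ω)·sinh
numerator   = 0.2969 − (0.0767)·1.598820 − (0.4437/3.7093)·1.247488 = 0.025048
denominator = 1 − 1.598820 = -0.598820
p = 0.025048 / -0.598820 = -0.0418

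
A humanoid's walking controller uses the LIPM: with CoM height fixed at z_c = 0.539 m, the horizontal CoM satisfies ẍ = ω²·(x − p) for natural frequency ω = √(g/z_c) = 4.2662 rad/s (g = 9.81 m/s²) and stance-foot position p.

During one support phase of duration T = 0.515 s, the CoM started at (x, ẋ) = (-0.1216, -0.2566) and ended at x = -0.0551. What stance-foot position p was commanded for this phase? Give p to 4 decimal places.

p = -0.2155

ωT = 4.2662·0.515 = 2.197093; cosh(ωT) = 4.554971, sinh(ωT) = 4.443845
x(T) = p + (x₀−p)·cosh(ωT) + (ẋ₀/ω)·sinh(ωT) ⇒ p·(1 − cosh) = x(T) − x₀·cosh − (ẋ₀/ω)·sinh
numerator   = -0.0551 − (-0.1216)·4.554971 − (-0.2566/4.2662)·4.443845 = 0.766069
denominator = 1 − 4.554971 = -3.554971
p = 0.766069 / -3.554971 = -0.2155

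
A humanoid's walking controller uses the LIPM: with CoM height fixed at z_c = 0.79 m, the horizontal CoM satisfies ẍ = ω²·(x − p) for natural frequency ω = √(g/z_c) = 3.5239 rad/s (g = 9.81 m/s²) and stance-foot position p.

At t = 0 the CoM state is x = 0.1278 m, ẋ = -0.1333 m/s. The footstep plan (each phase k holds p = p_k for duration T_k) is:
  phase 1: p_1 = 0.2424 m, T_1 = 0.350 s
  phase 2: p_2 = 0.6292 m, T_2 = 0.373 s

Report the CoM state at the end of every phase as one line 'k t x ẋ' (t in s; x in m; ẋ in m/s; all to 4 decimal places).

phase 1: p=0.2424, T=0.350, ωT=1.233365, cosh=1.862036, sinh=1.570725; start (x,ẋ)=(0.127800, -0.133300) → end (x,ẋ)=(-0.030406, -0.882529)
phase 2: p=0.6292, T=0.373, ωT=1.314415, cosh=1.995602, sinh=1.726970; start (x,ẋ)=(-0.030406, -0.882529) → end (x,ẋ)=(-1.119615, -5.775320)

1 0.3500 -0.0304 -0.8825
2 0.7230 -1.1196 -5.7753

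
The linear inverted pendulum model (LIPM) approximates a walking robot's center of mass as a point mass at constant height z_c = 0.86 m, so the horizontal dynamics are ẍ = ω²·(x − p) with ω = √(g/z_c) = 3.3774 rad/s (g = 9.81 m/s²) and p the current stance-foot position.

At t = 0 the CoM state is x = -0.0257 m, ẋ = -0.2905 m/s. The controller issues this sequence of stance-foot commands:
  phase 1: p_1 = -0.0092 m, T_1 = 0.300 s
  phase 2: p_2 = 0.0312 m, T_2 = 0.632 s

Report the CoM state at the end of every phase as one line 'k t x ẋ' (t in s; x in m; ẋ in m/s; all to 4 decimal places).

1 0.3000 -0.1378 -0.5195
2 0.9320 -1.3339 -4.6043

phase 1: p=-0.0092, T=0.300, ωT=1.013220, cosh=1.558752, sinh=1.195704; start (x,ẋ)=(-0.025700, -0.290500) → end (x,ẋ)=(-0.137765, -0.519451)
phase 2: p=0.0312, T=0.632, ωT=2.134517, cosh=4.285631, sinh=4.167330; start (x,ẋ)=(-0.137765, -0.519451) → end (x,ẋ)=(-1.333867, -4.604318)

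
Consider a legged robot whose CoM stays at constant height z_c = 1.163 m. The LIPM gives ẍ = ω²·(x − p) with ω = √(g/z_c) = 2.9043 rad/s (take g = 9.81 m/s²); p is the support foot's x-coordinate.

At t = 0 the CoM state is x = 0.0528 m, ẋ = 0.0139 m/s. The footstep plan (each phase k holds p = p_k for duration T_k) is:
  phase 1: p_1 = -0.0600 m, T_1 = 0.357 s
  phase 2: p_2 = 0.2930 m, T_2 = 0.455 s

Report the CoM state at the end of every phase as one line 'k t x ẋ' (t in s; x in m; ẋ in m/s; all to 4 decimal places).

phase 1: p=-0.0600, T=0.357, ωT=1.036835, cosh=1.587426, sinh=1.232851; start (x,ẋ)=(0.052800, 0.013900) → end (x,ẋ)=(0.124962, 0.425953)
phase 2: p=0.2930, T=0.455, ωT=1.321457, cosh=2.007812, sinh=1.741066; start (x,ẋ)=(0.124962, 0.425953) → end (x,ẋ)=(0.210961, 0.005538)

1 0.3570 0.1250 0.4260
2 0.8120 0.2110 0.0055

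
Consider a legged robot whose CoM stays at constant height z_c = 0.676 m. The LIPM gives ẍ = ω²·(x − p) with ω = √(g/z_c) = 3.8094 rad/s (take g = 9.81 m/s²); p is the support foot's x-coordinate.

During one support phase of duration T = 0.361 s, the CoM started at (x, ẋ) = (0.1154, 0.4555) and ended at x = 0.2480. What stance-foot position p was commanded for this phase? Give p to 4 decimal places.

ωT = 3.8094·0.361 = 1.375193; cosh(ωT) = 2.104316, sinh(ωT) = 1.851526
x(T) = p + (x₀−p)·cosh(ωT) + (ẋ₀/ω)·sinh(ωT) ⇒ p·(1 − cosh) = x(T) − x₀·cosh − (ẋ₀/ω)·sinh
numerator   = 0.2480 − (0.1154)·2.104316 − (0.4555/3.8094)·1.851526 = -0.216230
denominator = 1 − 2.104316 = -1.104316
p = -0.216230 / -1.104316 = 0.1958

p = 0.1958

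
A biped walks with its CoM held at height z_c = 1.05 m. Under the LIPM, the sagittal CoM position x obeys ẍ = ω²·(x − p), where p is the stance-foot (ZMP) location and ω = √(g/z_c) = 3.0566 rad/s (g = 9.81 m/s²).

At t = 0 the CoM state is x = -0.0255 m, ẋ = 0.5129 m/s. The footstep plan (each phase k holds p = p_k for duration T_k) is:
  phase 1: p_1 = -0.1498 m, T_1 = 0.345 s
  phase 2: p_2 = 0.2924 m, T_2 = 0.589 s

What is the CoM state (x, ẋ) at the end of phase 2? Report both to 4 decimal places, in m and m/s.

phase 1: p=-0.1498, T=0.345, ωT=1.054527, cosh=1.609487, sinh=1.261130; start (x,ẋ)=(-0.025500, 0.512900) → end (x,ẋ)=(0.261878, 1.304654)
phase 2: p=0.2924, T=0.589, ωT=1.800337, cosh=3.108466, sinh=2.943223; start (x,ẋ)=(0.261878, 1.304654) → end (x,ẋ)=(1.453784, 3.780887)

x = 1.4538, ẋ = 3.7809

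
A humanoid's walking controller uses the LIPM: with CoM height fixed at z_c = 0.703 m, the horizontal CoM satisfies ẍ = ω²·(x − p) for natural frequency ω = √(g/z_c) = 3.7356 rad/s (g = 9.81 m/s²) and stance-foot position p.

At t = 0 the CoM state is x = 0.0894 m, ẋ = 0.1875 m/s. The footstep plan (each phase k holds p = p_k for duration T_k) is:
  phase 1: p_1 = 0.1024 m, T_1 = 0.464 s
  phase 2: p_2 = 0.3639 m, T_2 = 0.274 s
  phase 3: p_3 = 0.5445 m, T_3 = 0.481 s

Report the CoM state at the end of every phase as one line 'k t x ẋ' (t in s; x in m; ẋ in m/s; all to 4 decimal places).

phase 1: p=0.1024, T=0.464, ωT=1.733318, cosh=2.918050, sinh=2.741353; start (x,ẋ)=(0.089400, 0.187500) → end (x,ẋ)=(0.202061, 0.414007)
phase 2: p=0.3639, T=0.274, ωT=1.023554, cosh=1.571192, sinh=1.211877; start (x,ẋ)=(0.202061, 0.414007) → end (x,ẋ)=(0.243929, -0.082174)
phase 3: p=0.5445, T=0.481, ωT=1.796824, cosh=3.098143, sinh=2.932319; start (x,ẋ)=(0.243929, -0.082174) → end (x,ẋ)=(-0.451214, -3.547026)

1 0.4640 0.2021 0.4140
2 0.7380 0.2439 -0.0822
3 1.2190 -0.4512 -3.5470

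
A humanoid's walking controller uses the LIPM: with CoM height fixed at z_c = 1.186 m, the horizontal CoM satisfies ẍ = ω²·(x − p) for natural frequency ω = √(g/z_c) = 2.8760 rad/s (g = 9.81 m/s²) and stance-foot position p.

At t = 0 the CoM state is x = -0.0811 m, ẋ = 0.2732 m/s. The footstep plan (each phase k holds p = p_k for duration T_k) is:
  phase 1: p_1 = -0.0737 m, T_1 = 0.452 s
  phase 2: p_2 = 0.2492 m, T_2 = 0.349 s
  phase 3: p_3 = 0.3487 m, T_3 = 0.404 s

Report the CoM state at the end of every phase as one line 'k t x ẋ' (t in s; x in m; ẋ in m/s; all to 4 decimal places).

phase 1: p=-0.0737, T=0.452, ωT=1.299952, cosh=1.970833, sinh=1.698288; start (x,ẋ)=(-0.081100, 0.273200) → end (x,ẋ)=(0.073041, 0.502288)
phase 2: p=0.2492, T=0.349, ωT=1.003724, cosh=1.547468, sinh=1.180956; start (x,ẋ)=(0.073041, 0.502288) → end (x,ẋ)=(0.182852, 0.178964)
phase 3: p=0.3487, T=0.404, ωT=1.161904, cosh=1.754451, sinh=1.441561; start (x,ẋ)=(0.182852, 0.178964) → end (x,ẋ)=(0.147431, -0.373611)

1 0.4520 0.0730 0.5023
2 0.8010 0.1829 0.1790
3 1.2050 0.1474 -0.3736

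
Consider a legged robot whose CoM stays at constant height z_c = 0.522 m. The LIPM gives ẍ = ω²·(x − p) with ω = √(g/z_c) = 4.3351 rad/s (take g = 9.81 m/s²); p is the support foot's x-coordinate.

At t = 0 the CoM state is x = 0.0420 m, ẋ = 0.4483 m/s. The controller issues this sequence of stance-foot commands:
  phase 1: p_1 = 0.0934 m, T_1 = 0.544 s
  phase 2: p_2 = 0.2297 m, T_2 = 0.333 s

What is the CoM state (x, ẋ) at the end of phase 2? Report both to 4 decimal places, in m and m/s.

x = 1.0879, ẋ = 3.8748

phase 1: p=0.0934, T=0.544, ωT=2.358294, cosh=5.333742, sinh=5.239161; start (x,ẋ)=(0.042000, 0.448300) → end (x,ẋ)=(0.361036, 1.223705)
phase 2: p=0.2297, T=0.333, ωT=1.443588, cosh=2.235974, sinh=1.999895; start (x,ẋ)=(0.361036, 1.223705) → end (x,ẋ)=(1.087891, 3.874823)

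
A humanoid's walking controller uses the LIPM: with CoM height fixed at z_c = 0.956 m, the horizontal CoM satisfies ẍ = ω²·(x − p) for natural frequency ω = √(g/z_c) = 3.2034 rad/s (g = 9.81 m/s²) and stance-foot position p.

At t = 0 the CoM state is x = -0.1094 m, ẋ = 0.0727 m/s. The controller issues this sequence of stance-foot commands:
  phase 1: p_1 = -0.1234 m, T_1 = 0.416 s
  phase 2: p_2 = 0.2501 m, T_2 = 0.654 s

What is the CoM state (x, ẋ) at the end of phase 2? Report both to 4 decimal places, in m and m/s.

x = -0.7253, ẋ = -2.9765

phase 1: p=-0.1234, T=0.416, ωT=1.332614, cosh=2.027364, sinh=1.763577; start (x,ẋ)=(-0.109400, 0.072700) → end (x,ẋ)=(-0.054993, 0.226482)
phase 2: p=0.2501, T=0.654, ωT=2.095024, cosh=4.124350, sinh=4.001283; start (x,ẋ)=(-0.054993, 0.226482) → end (x,ẋ)=(-0.725319, -2.976506)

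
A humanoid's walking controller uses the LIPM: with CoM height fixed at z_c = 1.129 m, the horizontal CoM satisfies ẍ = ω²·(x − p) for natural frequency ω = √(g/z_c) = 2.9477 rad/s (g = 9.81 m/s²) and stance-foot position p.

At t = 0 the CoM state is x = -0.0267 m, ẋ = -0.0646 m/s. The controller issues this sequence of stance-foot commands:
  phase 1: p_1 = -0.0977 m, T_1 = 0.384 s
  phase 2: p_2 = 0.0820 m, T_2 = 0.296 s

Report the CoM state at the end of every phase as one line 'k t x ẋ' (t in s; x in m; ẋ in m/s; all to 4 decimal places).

1 0.3840 -0.0066 0.1802
2 0.6800 0.0179 -0.0046

phase 1: p=-0.0977, T=0.384, ωT=1.131917, cosh=1.712005, sinh=1.389591; start (x,ẋ)=(-0.026700, -0.064600) → end (x,ẋ)=(-0.006601, 0.180227)
phase 2: p=0.0820, T=0.296, ωT=0.872519, cosh=1.405414, sinh=0.987517; start (x,ẋ)=(-0.006601, 0.180227) → end (x,ẋ)=(0.017857, -0.004615)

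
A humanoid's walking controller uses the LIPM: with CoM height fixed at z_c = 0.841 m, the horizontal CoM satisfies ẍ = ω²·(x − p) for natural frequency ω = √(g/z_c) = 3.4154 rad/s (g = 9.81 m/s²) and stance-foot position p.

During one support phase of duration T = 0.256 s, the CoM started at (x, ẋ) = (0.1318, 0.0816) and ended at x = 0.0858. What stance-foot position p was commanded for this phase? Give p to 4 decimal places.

p = 0.3029

ωT = 3.4154·0.256 = 0.874342; cosh(ωT) = 1.407217, sinh(ωT) = 0.990081
x(T) = p + (x₀−p)·cosh(ωT) + (ẋ₀/ω)·sinh(ωT) ⇒ p·(1 − cosh) = x(T) − x₀·cosh − (ẋ₀/ω)·sinh
numerator   = 0.0858 − (0.1318)·1.407217 − (0.0816/3.4154)·0.990081 = -0.123326
denominator = 1 − 1.407217 = -0.407217
p = -0.123326 / -0.407217 = 0.3029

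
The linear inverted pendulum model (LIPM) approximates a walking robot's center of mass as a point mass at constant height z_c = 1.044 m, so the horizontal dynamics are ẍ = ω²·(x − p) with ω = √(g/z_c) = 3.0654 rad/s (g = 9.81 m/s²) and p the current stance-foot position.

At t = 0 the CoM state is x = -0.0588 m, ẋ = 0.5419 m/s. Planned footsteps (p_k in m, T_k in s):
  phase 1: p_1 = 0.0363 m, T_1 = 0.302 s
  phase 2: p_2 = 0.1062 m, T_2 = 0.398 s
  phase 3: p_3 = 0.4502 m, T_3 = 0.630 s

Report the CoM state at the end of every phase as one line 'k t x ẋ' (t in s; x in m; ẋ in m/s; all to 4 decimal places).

phase 1: p=0.0363, T=0.302, ωT=0.925751, cosh=1.459998, sinh=1.063764; start (x,ẋ)=(-0.058800, 0.541900) → end (x,ẋ)=(0.085506, 0.481065)
phase 2: p=0.1062, T=0.398, ωT=1.220029, cosh=1.841254, sinh=1.546033; start (x,ẋ)=(0.085506, 0.481065) → end (x,ẋ)=(0.310722, 0.787689)
phase 3: p=0.4502, T=0.630, ωT=1.931202, cosh=3.521385, sinh=3.376411; start (x,ẋ)=(0.310722, 0.787689) → end (x,ẋ)=(0.826651, 1.330150)

1 0.3020 0.0855 0.4811
2 0.7000 0.3107 0.7877
3 1.3300 0.8267 1.3302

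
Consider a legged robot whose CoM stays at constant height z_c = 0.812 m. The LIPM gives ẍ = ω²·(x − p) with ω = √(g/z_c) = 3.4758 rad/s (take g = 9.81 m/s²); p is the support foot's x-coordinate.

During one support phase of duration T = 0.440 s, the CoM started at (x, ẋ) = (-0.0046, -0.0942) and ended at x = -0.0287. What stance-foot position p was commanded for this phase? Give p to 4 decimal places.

p = -0.0297

ωT = 3.4758·0.440 = 1.529352; cosh(ωT) = 2.415931, sinh(ωT) = 2.199255
x(T) = p + (x₀−p)·cosh(ωT) + (ẋ₀/ω)·sinh(ωT) ⇒ p·(1 − cosh) = x(T) − x₀·cosh − (ẋ₀/ω)·sinh
numerator   = -0.0287 − (-0.0046)·2.415931 − (-0.0942/3.4758)·2.199255 = 0.042017
denominator = 1 − 2.415931 = -1.415931
p = 0.042017 / -1.415931 = -0.0297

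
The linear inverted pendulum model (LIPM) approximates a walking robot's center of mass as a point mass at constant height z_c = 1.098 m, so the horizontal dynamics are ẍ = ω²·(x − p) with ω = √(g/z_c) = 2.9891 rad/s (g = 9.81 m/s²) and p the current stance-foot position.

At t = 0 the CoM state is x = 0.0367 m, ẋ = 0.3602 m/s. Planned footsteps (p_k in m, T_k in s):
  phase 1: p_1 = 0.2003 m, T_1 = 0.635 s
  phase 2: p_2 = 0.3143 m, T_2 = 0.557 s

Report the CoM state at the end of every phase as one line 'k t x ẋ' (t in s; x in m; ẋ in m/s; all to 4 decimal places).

phase 1: p=0.2003, T=0.635, ωT=1.898079, cosh=3.411458, sinh=3.261602; start (x,ẋ)=(0.036700, 0.360200) → end (x,ẋ)=(0.035223, -0.366171)
phase 2: p=0.3143, T=0.557, ωT=1.664929, cosh=2.737250, sinh=2.548046; start (x,ẋ)=(0.035223, -0.366171) → end (x,ẋ)=(-0.761744, -3.127852)

1 0.6350 0.0352 -0.3662
2 1.1920 -0.7617 -3.1279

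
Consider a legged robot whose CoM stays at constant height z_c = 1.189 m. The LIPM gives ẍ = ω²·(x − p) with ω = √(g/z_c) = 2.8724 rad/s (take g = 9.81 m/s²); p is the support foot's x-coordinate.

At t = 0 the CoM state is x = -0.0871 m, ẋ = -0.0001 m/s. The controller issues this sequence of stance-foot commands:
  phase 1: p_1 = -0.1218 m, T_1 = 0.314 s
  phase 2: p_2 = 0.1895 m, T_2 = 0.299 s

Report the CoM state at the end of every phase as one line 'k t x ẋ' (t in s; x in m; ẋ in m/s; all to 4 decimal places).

phase 1: p=-0.1218, T=0.314, ωT=0.901934, cosh=1.435074, sinh=1.029290; start (x,ẋ)=(-0.087100, -0.000100) → end (x,ẋ)=(-0.072039, 0.102448)
phase 2: p=0.1895, T=0.299, ωT=0.858848, cosh=1.392044, sinh=0.968394; start (x,ẋ)=(-0.072039, 0.102448) → end (x,ẋ)=(-0.140034, -0.584888)

1 0.3140 -0.0720 0.1024
2 0.6130 -0.1400 -0.5849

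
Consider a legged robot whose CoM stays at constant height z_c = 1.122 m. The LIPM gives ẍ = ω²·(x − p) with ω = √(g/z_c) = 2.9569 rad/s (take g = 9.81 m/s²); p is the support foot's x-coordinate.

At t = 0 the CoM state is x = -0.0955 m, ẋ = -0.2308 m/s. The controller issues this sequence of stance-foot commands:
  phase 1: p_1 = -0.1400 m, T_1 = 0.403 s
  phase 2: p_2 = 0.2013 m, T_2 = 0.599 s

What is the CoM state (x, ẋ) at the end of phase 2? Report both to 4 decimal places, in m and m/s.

phase 1: p=-0.1400, T=0.403, ωT=1.191631, cosh=1.798086, sinh=1.494360; start (x,ẋ)=(-0.095500, -0.230800) → end (x,ẋ)=(-0.176627, -0.218367)
phase 2: p=0.2013, T=0.599, ωT=1.771183, cosh=3.023967, sinh=2.853836; start (x,ẋ)=(-0.176627, -0.218367) → end (x,ẋ)=(-1.152295, -3.849475)

x = -1.1523, ẋ = -3.8495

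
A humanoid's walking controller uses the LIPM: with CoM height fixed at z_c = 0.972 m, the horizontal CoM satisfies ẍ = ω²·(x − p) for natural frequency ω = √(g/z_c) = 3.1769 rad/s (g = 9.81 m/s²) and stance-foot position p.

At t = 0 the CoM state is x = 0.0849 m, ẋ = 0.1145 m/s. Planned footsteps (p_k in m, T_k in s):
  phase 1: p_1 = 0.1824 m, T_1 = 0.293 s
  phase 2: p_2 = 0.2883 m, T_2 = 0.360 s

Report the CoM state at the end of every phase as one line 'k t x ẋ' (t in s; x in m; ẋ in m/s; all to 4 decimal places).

1 0.2930 0.0781 -0.1640
2 0.6530 -0.1478 -1.2248

phase 1: p=0.1824, T=0.293, ωT=0.930832, cosh=1.465422, sinh=1.071196; start (x,ẋ)=(0.084900, 0.114500) → end (x,ẋ)=(0.078129, -0.164010)
phase 2: p=0.2883, T=0.360, ωT=1.143684, cosh=1.728476, sinh=1.409833; start (x,ẋ)=(0.078129, -0.164010) → end (x,ẋ)=(-0.147759, -1.224822)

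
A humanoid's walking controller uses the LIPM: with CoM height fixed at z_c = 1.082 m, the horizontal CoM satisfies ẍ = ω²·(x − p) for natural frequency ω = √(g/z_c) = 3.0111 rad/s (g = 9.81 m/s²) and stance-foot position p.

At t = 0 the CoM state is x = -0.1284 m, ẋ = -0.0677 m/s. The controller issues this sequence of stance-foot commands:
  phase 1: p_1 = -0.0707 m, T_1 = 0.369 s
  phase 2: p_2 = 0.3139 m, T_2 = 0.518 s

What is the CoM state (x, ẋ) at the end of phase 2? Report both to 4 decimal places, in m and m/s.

x = -1.2220, ẋ = -4.3741

phase 1: p=-0.0707, T=0.369, ωT=1.111096, cosh=1.683442, sinh=1.354244; start (x,ẋ)=(-0.128400, -0.067700) → end (x,ẋ)=(-0.198283, -0.349256)
phase 2: p=0.3139, T=0.518, ωT=1.559750, cosh=2.483910, sinh=2.273721; start (x,ẋ)=(-0.198283, -0.349256) → end (x,ẋ)=(-1.222043, -4.374129)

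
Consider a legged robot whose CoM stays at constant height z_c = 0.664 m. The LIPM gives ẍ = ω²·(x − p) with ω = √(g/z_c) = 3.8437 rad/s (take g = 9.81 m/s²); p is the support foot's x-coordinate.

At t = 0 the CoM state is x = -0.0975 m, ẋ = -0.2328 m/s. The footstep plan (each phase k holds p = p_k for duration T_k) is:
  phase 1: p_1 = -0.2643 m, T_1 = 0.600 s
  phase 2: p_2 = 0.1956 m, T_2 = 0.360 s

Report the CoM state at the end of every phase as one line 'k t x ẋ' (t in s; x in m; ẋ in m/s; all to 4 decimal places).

1 0.6000 0.2801 2.0055
2 0.9600 1.3503 4.8596

phase 1: p=-0.2643, T=0.600, ωT=2.306220, cosh=5.068026, sinh=4.968389; start (x,ẋ)=(-0.097500, -0.232800) → end (x,ẋ)=(0.280128, 2.005543)
phase 2: p=0.1956, T=0.360, ωT=1.383732, cosh=2.120203, sinh=1.869561; start (x,ẋ)=(0.280128, 2.005543) → end (x,ẋ)=(1.350305, 4.859578)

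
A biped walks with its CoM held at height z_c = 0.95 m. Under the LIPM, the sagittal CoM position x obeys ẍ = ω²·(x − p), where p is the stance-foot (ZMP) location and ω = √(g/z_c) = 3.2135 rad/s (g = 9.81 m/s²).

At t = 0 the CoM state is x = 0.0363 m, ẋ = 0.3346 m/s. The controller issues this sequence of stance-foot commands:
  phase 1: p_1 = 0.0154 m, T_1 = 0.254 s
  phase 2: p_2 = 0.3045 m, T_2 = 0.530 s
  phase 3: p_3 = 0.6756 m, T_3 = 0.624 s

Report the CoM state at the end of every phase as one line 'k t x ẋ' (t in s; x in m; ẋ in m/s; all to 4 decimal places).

1 0.2540 0.1384 0.5135
2 0.7840 0.2575 0.0397
3 1.4080 -0.8601 -4.7489

phase 1: p=0.0154, T=0.254, ωT=0.816229, cosh=1.352025, sinh=0.909929; start (x,ẋ)=(0.036300, 0.334600) → end (x,ẋ)=(0.138402, 0.513500)
phase 2: p=0.3045, T=0.530, ωT=1.703155, cosh=2.836677, sinh=2.654568; start (x,ẋ)=(0.138402, 0.513500) → end (x,ẋ)=(0.257520, 0.039743)
phase 3: p=0.6756, T=0.624, ωT=2.005224, cosh=3.781194, sinh=3.646564; start (x,ẋ)=(0.257520, 0.039743) → end (x,ẋ)=(-0.860143, -4.748883)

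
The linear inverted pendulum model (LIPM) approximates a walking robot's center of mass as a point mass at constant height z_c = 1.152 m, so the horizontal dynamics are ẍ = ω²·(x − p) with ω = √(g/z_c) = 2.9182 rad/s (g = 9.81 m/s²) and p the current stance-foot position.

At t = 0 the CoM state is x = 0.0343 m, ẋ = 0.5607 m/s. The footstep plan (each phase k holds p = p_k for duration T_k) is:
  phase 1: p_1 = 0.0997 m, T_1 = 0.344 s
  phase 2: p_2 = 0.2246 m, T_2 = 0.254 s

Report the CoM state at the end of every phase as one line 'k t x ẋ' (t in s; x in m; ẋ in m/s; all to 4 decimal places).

phase 1: p=0.0997, T=0.344, ωT=1.003861, cosh=1.547629, sinh=1.181167; start (x,ẋ)=(0.034300, 0.560700) → end (x,ẋ)=(0.225433, 0.642330)
phase 2: p=0.2246, T=0.254, ωT=0.741223, cosh=1.287515, sinh=0.810985; start (x,ẋ)=(0.225433, 0.642330) → end (x,ẋ)=(0.404180, 0.828982)

1 0.3440 0.2254 0.6423
2 0.5980 0.4042 0.8290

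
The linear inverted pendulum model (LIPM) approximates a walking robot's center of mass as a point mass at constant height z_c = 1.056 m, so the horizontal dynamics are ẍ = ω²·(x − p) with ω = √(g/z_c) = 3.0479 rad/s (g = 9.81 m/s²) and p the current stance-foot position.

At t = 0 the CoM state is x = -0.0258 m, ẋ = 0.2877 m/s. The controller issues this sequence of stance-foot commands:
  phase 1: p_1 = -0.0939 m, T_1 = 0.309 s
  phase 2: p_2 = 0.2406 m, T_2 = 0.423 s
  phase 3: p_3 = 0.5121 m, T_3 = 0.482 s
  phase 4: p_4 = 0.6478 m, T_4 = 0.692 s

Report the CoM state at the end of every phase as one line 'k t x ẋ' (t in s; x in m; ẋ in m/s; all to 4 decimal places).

1 0.3090 0.1093 0.6507
2 0.7320 0.3424 0.5996
3 1.2140 0.5286 0.3073
4 1.9060 0.5587 -0.1902

phase 1: p=-0.0939, T=0.309, ωT=0.941801, cosh=1.477261, sinh=1.087336; start (x,ẋ)=(-0.025800, 0.287700) → end (x,ẋ)=(0.109338, 0.650697)
phase 2: p=0.2406, T=0.423, ωT=1.289262, cosh=1.952790, sinh=1.677316; start (x,ẋ)=(0.109338, 0.650697) → end (x,ẋ)=(0.342364, 0.599627)
phase 3: p=0.5121, T=0.482, ωT=1.469088, cosh=2.287702, sinh=2.057567; start (x,ẋ)=(0.342364, 0.599627) → end (x,ẋ)=(0.528589, 0.307310)
phase 4: p=0.6478, T=0.692, ωT=2.109147, cosh=4.181274, sinh=4.059933; start (x,ẋ)=(0.528589, 0.307310) → end (x,ẋ)=(0.558696, -0.190203)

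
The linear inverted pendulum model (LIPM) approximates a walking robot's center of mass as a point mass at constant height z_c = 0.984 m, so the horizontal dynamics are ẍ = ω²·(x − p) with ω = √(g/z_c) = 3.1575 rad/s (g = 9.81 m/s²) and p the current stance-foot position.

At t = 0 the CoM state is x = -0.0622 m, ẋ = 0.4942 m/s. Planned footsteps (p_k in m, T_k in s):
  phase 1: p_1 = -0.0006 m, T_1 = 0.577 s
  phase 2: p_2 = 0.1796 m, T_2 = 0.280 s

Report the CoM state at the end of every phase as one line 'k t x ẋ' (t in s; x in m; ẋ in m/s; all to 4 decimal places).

1 0.5770 0.2752 0.9823
2 0.8570 0.6274 1.6949

phase 1: p=-0.0006, T=0.577, ωT=1.821878, cosh=3.172589, sinh=3.010868; start (x,ẋ)=(-0.062200, 0.494200) → end (x,ẋ)=(0.275218, 0.982274)
phase 2: p=0.1796, T=0.280, ωT=0.884100, cosh=1.416945, sinh=1.003859; start (x,ẋ)=(0.275218, 0.982274) → end (x,ẋ)=(0.627379, 1.694908)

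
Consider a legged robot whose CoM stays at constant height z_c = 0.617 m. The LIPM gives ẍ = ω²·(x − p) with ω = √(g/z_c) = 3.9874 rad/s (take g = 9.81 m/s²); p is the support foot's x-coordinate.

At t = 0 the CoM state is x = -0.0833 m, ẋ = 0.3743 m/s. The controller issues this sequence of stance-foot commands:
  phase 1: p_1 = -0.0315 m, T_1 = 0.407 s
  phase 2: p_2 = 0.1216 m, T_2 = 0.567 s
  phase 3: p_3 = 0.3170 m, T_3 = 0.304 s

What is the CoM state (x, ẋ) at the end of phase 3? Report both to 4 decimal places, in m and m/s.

phase 1: p=-0.0315, T=0.407, ωT=1.622872, cosh=2.632477, sinh=2.435146; start (x,ẋ)=(-0.083300, 0.374300) → end (x,ẋ)=(0.060727, 0.482363)
phase 2: p=0.1216, T=0.567, ωT=2.260856, cosh=4.847778, sinh=4.743516; start (x,ẋ)=(0.060727, 0.482363) → end (x,ẋ)=(0.400331, 1.187011)
phase 3: p=0.3170, T=0.304, ωT=1.212170, cosh=1.829160, sinh=1.531609; start (x,ẋ)=(0.400331, 1.187011) → end (x,ẋ)=(0.925371, 2.680146)

x = 0.9254, ẋ = 2.6801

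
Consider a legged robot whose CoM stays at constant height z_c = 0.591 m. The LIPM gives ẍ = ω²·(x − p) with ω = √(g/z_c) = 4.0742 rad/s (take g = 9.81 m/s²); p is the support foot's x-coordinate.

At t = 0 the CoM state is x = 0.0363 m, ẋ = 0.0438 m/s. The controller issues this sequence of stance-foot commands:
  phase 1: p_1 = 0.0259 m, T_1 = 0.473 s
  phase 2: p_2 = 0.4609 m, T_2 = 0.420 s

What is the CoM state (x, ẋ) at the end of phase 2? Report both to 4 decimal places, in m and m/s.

x = -0.3802, ẋ = -3.1067

phase 1: p=0.0259, T=0.473, ωT=1.927097, cosh=3.507553, sinh=3.361983; start (x,ẋ)=(0.036300, 0.043800) → end (x,ẋ)=(0.098522, 0.296084)
phase 2: p=0.4609, T=0.420, ωT=1.711164, cosh=2.858028, sinh=2.677373; start (x,ẋ)=(0.098522, 0.296084) → end (x,ẋ)=(-0.380215, -3.106661)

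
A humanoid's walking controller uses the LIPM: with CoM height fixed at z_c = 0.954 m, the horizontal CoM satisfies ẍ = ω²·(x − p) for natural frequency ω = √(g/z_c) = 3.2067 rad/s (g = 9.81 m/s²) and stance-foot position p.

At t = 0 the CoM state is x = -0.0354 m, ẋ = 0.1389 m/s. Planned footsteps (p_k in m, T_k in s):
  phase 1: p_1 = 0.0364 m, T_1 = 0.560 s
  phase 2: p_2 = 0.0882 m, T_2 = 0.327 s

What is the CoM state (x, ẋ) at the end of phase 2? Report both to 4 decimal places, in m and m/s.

phase 1: p=0.0364, T=0.560, ωT=1.795752, cosh=3.095003, sinh=2.929000; start (x,ẋ)=(-0.035400, 0.138900) → end (x,ẋ)=(-0.058950, -0.244480)
phase 2: p=0.0882, T=0.327, ωT=1.048591, cosh=1.602029, sinh=1.251598; start (x,ẋ)=(-0.058950, -0.244480) → end (x,ẋ)=(-0.242961, -0.982251)

x = -0.2430, ẋ = -0.9823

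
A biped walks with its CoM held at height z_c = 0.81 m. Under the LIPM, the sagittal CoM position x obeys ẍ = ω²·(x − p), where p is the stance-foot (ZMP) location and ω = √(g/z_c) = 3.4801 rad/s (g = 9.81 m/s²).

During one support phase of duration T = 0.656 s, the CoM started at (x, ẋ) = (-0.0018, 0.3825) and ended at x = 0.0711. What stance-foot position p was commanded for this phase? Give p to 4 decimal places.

p = 0.1146

ωT = 3.4801·0.656 = 2.282946; cosh(ωT) = 4.953752, sinh(ωT) = 4.851769
x(T) = p + (x₀−p)·cosh(ωT) + (ẋ₀/ω)·sinh(ωT) ⇒ p·(1 − cosh) = x(T) − x₀·cosh − (ẋ₀/ω)·sinh
numerator   = 0.0711 − (-0.0018)·4.953752 − (0.3825/3.4801)·4.851769 = -0.453244
denominator = 1 − 4.953752 = -3.953752
p = -0.453244 / -3.953752 = 0.1146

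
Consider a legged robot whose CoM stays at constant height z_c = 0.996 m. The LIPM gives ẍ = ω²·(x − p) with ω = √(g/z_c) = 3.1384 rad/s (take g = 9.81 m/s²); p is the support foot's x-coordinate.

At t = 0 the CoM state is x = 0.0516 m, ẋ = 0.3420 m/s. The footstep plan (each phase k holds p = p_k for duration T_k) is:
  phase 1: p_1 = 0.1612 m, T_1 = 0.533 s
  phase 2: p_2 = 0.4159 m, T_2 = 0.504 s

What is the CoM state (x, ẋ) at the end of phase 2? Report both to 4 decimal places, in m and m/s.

phase 1: p=0.1612, T=0.533, ωT=1.672767, cosh=2.757307, sinh=2.569581; start (x,ẋ)=(0.051600, 0.342000) → end (x,ẋ)=(0.139013, 0.059144)
phase 2: p=0.4159, T=0.504, ωT=1.581754, cosh=2.534546, sinh=2.328931; start (x,ẋ)=(0.139013, 0.059144) → end (x,ẋ)=(-0.241993, -1.873894)

x = -0.2420, ẋ = -1.8739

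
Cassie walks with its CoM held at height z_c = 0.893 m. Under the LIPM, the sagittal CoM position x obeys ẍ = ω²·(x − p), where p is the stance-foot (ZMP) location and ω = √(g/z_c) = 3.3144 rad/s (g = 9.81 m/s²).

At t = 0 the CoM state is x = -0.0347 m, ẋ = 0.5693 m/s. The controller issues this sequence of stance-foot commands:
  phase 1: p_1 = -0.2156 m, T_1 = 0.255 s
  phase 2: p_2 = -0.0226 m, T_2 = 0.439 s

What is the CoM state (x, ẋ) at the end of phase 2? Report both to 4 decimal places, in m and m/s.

x = 1.3010, ẋ = 4.5332

phase 1: p=-0.2156, T=0.255, ωT=0.845172, cosh=1.378931, sinh=0.949447; start (x,ẋ)=(-0.034700, 0.569300) → end (x,ẋ)=(0.196931, 1.354290)
phase 2: p=-0.0226, T=0.439, ωT=1.455022, cosh=2.258986, sinh=2.025590; start (x,ẋ)=(0.196931, 1.354290) → end (x,ẋ)=(1.300990, 4.533169)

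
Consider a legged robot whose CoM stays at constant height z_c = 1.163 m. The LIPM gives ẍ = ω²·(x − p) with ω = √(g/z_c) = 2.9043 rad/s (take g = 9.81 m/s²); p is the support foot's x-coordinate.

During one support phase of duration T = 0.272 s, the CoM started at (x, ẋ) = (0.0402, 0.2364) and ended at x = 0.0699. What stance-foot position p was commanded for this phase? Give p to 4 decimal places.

ωT = 2.9043·0.272 = 0.789970; cosh(ωT) = 1.328594, sinh(ωT) = 0.874735
x(T) = p + (x₀−p)·cosh(ωT) + (ẋ₀/ω)·sinh(ωT) ⇒ p·(1 − cosh) = x(T) − x₀·cosh − (ẋ₀/ω)·sinh
numerator   = 0.0699 − (0.0402)·1.328594 − (0.2364/2.9043)·0.874735 = -0.054710
denominator = 1 − 1.328594 = -0.328594
p = -0.054710 / -0.328594 = 0.1665

p = 0.1665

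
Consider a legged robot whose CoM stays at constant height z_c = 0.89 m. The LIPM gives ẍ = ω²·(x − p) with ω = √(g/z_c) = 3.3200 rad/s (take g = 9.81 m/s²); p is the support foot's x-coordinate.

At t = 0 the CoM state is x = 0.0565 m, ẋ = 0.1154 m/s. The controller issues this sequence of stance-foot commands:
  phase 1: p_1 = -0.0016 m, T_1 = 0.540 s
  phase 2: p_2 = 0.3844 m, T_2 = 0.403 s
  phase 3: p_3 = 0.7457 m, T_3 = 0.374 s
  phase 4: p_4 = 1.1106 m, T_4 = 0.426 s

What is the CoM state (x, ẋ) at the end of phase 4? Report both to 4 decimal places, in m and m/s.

phase 1: p=-0.0016, T=0.540, ωT=1.792800, cosh=3.086370, sinh=2.919877; start (x,ẋ)=(0.056500, 0.115400) → end (x,ẋ)=(0.279210, 0.919388)
phase 2: p=0.3844, T=0.403, ωT=1.337960, cosh=2.036820, sinh=1.774440; start (x,ẋ)=(0.279210, 0.919388) → end (x,ẋ)=(0.661532, 1.252940)
phase 3: p=0.7457, T=0.374, ωT=1.241680, cosh=1.875161, sinh=1.586263; start (x,ẋ)=(0.661532, 1.252940) → end (x,ẋ)=(1.186514, 1.906205)
phase 4: p=1.1106, T=0.426, ωT=1.414320, cosh=2.178390, sinh=1.935299; start (x,ẋ)=(1.186514, 1.906205) → end (x,ẋ)=(2.387139, 4.640221)

x = 2.3871, ẋ = 4.6402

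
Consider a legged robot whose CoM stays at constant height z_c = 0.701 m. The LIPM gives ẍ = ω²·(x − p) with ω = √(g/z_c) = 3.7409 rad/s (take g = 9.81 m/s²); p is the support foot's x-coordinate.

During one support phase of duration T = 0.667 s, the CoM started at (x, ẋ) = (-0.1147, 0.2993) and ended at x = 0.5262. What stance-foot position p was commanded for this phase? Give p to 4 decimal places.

ωT = 3.7409·0.667 = 2.495180; cosh(ωT) = 6.103200, sinh(ωT) = 6.020719
x(T) = p + (x₀−p)·cosh(ωT) + (ẋ₀/ω)·sinh(ωT) ⇒ p·(1 − cosh) = x(T) − x₀·cosh − (ẋ₀/ω)·sinh
numerator   = 0.5262 − (-0.1147)·6.103200 − (0.2993/3.7409)·6.020719 = 0.744535
denominator = 1 − 6.103200 = -5.103200
p = 0.744535 / -5.103200 = -0.1459

p = -0.1459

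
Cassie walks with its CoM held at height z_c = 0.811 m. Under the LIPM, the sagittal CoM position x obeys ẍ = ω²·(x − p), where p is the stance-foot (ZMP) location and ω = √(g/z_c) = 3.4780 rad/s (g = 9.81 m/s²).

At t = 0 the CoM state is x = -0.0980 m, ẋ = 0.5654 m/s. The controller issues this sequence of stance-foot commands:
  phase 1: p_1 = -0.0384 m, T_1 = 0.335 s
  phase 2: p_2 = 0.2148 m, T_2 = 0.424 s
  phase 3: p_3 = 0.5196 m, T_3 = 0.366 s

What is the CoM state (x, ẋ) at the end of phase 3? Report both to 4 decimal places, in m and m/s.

x = 0.5227, ẋ = 0.3793

phase 1: p=-0.0384, T=0.335, ωT=1.165130, cosh=1.759111, sinh=1.447229; start (x,ẋ)=(-0.098000, 0.565400) → end (x,ẋ)=(0.092025, 0.694607)
phase 2: p=0.2148, T=0.424, ωT=1.474672, cosh=2.299228, sinh=2.070374; start (x,ẋ)=(0.092025, 0.694607) → end (x,ẋ)=(0.345997, 0.712988)
phase 3: p=0.5196, T=0.366, ωT=1.272948, cosh=1.925685, sinh=1.645680; start (x,ẋ)=(0.345997, 0.712988) → end (x,ẋ)=(0.522658, 0.379342)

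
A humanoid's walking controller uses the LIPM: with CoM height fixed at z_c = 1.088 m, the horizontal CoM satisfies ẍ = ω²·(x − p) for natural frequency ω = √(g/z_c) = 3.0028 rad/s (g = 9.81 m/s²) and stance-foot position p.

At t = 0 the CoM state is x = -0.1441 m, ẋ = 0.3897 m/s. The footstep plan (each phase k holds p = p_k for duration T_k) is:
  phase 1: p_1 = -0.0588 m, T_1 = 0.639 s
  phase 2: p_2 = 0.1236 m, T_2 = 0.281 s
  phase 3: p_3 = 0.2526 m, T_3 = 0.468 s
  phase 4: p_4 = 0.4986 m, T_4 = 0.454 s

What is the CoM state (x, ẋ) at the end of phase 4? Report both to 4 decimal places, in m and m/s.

phase 1: p=-0.0588, T=0.639, ωT=1.918789, cosh=3.479745, sinh=3.332960; start (x,ẋ)=(-0.144100, 0.389700) → end (x,ẋ)=(0.076926, 0.502356)
phase 2: p=0.1236, T=0.281, ωT=0.843787, cosh=1.377617, sinh=0.947538; start (x,ẋ)=(0.076926, 0.502356) → end (x,ẋ)=(0.217820, 0.559253)
phase 3: p=0.2526, T=0.468, ωT=1.405310, cosh=2.161041, sinh=1.915751; start (x,ẋ)=(0.217820, 0.559253) → end (x,ẋ)=(0.534235, 1.008491)
phase 4: p=0.4986, T=0.454, ωT=1.363271, cosh=2.082391, sinh=1.826568; start (x,ẋ)=(0.534235, 1.008491) → end (x,ẋ)=(1.186260, 2.295525)

x = 1.1863, ẋ = 2.2955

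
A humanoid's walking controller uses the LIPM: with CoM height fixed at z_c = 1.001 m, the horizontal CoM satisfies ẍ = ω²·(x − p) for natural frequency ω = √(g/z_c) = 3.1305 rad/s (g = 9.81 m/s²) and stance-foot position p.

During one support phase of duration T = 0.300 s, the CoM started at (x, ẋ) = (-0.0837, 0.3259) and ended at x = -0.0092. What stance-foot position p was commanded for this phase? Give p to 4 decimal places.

p = -0.0030

ωT = 3.1305·0.300 = 0.939150; cosh(ωT) = 1.474383, sinh(ωT) = 1.083423
x(T) = p + (x₀−p)·cosh(ωT) + (ẋ₀/ω)·sinh(ωT) ⇒ p·(1 − cosh) = x(T) − x₀·cosh − (ẋ₀/ω)·sinh
numerator   = -0.0092 − (-0.0837)·1.474383 − (0.3259/3.1305)·1.083423 = 0.001416
denominator = 1 − 1.474383 = -0.474383
p = 0.001416 / -0.474383 = -0.0030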